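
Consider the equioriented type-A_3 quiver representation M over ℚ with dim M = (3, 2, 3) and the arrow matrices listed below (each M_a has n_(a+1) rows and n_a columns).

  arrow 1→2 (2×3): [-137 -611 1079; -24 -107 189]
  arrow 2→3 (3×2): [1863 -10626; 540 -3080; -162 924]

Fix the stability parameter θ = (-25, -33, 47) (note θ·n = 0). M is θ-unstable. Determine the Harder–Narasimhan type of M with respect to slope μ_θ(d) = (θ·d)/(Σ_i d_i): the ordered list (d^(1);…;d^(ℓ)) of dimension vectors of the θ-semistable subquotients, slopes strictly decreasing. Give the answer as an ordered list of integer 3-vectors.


Barcode: M ≅ I[1,1], I[1,2], I[1,3], I[3,3]^2. HN layers by μ_θ (3 steps, strictly decreasing):
  μ^(1)=47; μ^(2)=-25; μ^(3)=-29

((0, 0, 3); (1, 0, 0); (2, 2, 0))


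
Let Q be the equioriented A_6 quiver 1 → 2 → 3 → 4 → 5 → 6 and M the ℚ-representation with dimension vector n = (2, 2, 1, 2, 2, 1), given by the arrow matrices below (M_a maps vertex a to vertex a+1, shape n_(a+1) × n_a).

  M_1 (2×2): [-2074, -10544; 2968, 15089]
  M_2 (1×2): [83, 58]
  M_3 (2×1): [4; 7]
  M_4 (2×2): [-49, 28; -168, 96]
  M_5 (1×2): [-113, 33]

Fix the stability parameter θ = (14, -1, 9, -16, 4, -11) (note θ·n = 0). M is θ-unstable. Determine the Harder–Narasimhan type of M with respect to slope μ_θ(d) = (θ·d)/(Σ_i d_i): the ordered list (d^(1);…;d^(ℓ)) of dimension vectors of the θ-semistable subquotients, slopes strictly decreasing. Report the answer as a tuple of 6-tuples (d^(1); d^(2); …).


Barcode: M ≅ I[1,2], I[1,4], I[4,6], I[5,5]. HN layers by μ_θ (5 steps, strictly decreasing):
  μ^(1)=13/2; μ^(2)=4; μ^(3)=3/2; μ^(4)=-7/2; μ^(5)=-16

((1, 1, 0, 0, 0, 0); (0, 0, 0, 0, 1, 0); (1, 1, 1, 1, 0, 0); (0, 0, 0, 0, 1, 1); (0, 0, 0, 1, 0, 0))


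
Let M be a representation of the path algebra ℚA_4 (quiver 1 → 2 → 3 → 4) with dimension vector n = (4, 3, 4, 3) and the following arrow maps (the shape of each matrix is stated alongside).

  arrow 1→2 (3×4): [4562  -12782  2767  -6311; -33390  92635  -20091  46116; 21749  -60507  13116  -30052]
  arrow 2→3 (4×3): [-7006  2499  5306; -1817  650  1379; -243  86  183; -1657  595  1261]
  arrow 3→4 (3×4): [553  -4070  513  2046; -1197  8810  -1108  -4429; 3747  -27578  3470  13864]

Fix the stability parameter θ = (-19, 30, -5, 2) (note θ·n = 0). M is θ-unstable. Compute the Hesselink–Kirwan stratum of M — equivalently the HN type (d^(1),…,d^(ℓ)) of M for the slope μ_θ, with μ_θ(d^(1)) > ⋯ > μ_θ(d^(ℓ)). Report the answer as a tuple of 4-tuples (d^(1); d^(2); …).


Via rank(M_{q-1}∘⋯∘M_p): M ≅ I[1,1], I[1,3], I[1,4]^2, I[3,4].
μ_θ-semistable layers: μ^(1)=25/2; μ^(2)=9; μ^(3)=2; μ^(4)=-5; μ^(5)=-19

((0, 1, 1, 0); (0, 2, 2, 2); (0, 0, 0, 1); (0, 0, 1, 0); (4, 0, 0, 0))


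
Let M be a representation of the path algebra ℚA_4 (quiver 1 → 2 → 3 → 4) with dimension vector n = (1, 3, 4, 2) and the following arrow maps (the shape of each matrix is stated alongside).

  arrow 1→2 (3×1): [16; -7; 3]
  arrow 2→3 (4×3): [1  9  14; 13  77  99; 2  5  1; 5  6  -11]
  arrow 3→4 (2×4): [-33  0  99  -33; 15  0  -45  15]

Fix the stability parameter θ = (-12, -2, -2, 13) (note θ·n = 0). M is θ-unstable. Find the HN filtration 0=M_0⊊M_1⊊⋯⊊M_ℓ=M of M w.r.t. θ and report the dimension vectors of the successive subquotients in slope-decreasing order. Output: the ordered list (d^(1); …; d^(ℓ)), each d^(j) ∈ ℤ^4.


Interval decomposition of M: I[1,3], I[2,3]^2, I[3,4], I[4,4].
HN type (ℓ=3): μ^(1)=13; μ^(2)=-2; μ^(3)=-12

((0, 0, 0, 2); (0, 3, 4, 0); (1, 0, 0, 0))


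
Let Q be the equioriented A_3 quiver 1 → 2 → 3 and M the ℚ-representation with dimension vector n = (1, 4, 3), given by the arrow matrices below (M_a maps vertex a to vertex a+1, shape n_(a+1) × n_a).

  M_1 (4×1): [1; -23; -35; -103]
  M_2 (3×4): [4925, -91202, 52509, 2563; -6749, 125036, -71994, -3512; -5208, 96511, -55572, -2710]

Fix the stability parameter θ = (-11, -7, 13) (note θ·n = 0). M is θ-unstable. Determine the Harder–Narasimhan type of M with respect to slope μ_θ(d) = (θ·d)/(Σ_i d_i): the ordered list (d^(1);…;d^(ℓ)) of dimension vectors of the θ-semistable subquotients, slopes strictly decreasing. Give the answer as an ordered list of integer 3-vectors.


Interval decomposition of M: I[1,3], I[2,2], I[2,3]^2.
HN type (ℓ=3): μ^(1)=13; μ^(2)=-7; μ^(3)=-11

((0, 0, 3); (0, 4, 0); (1, 0, 0))


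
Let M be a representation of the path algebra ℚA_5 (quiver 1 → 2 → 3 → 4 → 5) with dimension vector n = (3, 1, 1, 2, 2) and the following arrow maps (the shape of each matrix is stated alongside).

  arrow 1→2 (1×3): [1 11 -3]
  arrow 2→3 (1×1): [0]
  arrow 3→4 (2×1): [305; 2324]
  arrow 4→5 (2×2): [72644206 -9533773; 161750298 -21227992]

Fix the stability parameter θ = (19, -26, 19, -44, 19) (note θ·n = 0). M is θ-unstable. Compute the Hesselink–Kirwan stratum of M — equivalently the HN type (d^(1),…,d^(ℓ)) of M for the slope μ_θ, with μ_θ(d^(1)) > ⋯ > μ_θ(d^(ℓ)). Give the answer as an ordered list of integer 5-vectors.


Via rank(M_{q-1}∘⋯∘M_p): M ≅ I[1,1]^2, I[1,2], I[3,5], I[4,5].
μ_θ-semistable layers: μ^(1)=19; μ^(2)=-7/2; μ^(3)=-25/2; μ^(4)=-44

((2, 0, 0, 0, 2); (1, 1, 0, 0, 0); (0, 0, 1, 1, 0); (0, 0, 0, 1, 0))


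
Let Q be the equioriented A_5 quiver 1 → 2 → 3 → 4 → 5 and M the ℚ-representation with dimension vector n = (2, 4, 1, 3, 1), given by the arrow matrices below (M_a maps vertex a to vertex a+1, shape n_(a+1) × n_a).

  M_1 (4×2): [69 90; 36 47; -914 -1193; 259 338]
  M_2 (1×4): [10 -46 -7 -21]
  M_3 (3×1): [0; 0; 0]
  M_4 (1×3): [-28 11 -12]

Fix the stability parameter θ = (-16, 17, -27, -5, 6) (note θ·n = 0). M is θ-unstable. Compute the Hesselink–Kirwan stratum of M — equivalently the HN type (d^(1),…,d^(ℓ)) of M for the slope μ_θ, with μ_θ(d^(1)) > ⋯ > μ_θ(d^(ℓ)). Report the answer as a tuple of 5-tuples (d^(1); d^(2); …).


Barcode: M ≅ I[1,2], I[1,3], I[2,2]^2, I[4,4]^2, I[4,5]. HN layers by μ_θ (4 steps, strictly decreasing):
  μ^(1)=17; μ^(2)=6; μ^(3)=-5; μ^(4)=-16

((0, 3, 0, 0, 0); (0, 0, 0, 0, 1); (0, 1, 1, 3, 0); (2, 0, 0, 0, 0))


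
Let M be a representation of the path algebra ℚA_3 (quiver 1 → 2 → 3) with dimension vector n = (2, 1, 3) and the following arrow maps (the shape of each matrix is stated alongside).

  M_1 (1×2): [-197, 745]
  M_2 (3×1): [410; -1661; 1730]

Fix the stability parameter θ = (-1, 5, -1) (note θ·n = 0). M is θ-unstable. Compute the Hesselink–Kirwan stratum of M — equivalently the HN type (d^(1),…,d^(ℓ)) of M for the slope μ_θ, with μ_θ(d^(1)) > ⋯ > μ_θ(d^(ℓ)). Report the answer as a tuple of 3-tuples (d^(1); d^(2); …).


Barcode: M ≅ I[1,1], I[1,3], I[3,3]^2. HN layers by μ_θ (2 steps, strictly decreasing):
  μ^(1)=2; μ^(2)=-1

((0, 1, 1); (2, 0, 2))


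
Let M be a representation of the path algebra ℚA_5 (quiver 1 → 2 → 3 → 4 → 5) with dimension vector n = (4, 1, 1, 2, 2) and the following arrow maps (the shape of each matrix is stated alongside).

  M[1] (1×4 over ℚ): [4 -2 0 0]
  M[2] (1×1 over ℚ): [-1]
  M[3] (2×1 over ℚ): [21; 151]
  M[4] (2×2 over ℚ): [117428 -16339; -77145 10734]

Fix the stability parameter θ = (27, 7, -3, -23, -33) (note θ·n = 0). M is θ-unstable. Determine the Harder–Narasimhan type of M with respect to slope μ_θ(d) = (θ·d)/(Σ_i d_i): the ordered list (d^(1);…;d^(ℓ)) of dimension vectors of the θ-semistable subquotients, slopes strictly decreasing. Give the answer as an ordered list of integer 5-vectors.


Barcode: M ≅ I[1,1]^3, I[1,5], I[4,5]. HN layers by μ_θ (3 steps, strictly decreasing):
  μ^(1)=27; μ^(2)=-5; μ^(3)=-28

((3, 0, 0, 0, 0); (1, 1, 1, 1, 1); (0, 0, 0, 1, 1))


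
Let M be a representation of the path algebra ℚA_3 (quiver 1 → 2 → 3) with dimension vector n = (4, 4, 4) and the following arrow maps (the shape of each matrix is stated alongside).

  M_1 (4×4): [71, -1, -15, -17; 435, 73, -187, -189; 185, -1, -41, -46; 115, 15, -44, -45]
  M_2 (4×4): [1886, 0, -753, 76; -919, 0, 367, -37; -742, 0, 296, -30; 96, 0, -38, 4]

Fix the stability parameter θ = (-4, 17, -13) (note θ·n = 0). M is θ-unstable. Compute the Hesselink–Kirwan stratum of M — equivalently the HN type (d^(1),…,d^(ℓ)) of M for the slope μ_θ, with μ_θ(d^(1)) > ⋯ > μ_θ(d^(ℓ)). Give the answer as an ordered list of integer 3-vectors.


Barcode: M ≅ I[1,2]^2, I[1,3]^2, I[3,3]^2. HN layers by μ_θ (4 steps, strictly decreasing):
  μ^(1)=17; μ^(2)=2; μ^(3)=-4; μ^(4)=-13

((0, 2, 0); (0, 2, 2); (4, 0, 0); (0, 0, 2))


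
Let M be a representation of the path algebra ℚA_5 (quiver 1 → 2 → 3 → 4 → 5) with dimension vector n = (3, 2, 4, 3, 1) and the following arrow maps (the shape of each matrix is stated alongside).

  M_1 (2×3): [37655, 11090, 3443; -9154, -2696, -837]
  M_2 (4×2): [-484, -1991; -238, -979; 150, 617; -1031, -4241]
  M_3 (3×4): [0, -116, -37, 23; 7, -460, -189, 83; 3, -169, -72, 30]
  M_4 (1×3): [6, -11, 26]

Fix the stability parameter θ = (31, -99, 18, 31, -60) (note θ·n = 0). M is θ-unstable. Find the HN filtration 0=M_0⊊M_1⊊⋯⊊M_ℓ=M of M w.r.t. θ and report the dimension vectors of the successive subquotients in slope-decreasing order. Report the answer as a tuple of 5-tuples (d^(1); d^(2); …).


Barcode: M ≅ I[1,1], I[1,4], I[1,5], I[3,3], I[3,4]. HN layers by μ_θ (4 steps, strictly decreasing):
  μ^(1)=31; μ^(2)=18; μ^(3)=-11/3; μ^(4)=-34

((1, 0, 0, 2, 0); (0, 0, 3, 0, 0); (0, 0, 1, 1, 1); (2, 2, 0, 0, 0))


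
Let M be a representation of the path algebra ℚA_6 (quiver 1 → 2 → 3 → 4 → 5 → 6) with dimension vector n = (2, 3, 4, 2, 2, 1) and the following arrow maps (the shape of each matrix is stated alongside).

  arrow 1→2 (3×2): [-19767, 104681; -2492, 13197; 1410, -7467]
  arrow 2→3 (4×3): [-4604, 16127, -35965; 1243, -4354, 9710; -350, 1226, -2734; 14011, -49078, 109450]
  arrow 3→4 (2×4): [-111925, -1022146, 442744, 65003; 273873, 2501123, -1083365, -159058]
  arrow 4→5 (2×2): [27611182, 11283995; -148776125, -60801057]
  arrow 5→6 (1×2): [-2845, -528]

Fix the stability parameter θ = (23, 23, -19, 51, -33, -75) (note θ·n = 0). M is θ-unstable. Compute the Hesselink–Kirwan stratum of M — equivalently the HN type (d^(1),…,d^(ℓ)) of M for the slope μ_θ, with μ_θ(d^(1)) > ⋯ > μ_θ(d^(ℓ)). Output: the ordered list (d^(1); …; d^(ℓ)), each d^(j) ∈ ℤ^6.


Interval decomposition of M: I[1,2], I[1,6], I[2,5], I[3,3]^2.
HN type (ℓ=5): μ^(1)=23; μ^(2)=9; μ^(3)=2; μ^(4)=-5; μ^(5)=-19

((1, 1, 0, 0, 0, 0); (0, 0, 0, 1, 1, 0); (0, 1, 1, 0, 0, 0); (1, 1, 1, 1, 1, 1); (0, 0, 2, 0, 0, 0))


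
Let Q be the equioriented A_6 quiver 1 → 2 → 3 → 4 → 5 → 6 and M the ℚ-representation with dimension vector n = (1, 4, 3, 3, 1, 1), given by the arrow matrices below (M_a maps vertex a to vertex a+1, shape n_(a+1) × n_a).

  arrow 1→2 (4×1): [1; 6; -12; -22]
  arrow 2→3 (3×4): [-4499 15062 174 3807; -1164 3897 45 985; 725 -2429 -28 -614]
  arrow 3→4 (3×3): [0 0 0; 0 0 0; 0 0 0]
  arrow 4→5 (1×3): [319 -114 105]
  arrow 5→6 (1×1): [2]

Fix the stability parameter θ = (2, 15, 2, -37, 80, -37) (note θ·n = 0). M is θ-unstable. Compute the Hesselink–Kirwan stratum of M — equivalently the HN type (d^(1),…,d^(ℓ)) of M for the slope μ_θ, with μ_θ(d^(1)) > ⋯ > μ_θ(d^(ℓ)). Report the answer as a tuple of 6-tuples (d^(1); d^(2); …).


Barcode: M ≅ I[1,3], I[2,2], I[2,3]^2, I[4,4]^2, I[4,6]. HN layers by μ_θ (5 steps, strictly decreasing):
  μ^(1)=43/2; μ^(2)=15; μ^(3)=17/2; μ^(4)=2; μ^(5)=-37

((0, 0, 0, 0, 1, 1); (0, 1, 0, 0, 0, 0); (0, 3, 3, 0, 0, 0); (1, 0, 0, 0, 0, 0); (0, 0, 0, 3, 0, 0))


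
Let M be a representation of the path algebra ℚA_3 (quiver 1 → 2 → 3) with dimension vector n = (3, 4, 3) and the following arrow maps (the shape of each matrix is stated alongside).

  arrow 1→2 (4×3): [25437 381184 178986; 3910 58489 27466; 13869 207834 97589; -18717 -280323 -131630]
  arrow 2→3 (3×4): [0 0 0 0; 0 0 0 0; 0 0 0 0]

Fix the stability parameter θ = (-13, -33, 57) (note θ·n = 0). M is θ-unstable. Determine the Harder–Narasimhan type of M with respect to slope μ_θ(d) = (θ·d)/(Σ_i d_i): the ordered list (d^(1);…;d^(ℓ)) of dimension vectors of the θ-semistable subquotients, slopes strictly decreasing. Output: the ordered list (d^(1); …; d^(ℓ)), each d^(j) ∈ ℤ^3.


Via rank(M_{q-1}∘⋯∘M_p): M ≅ I[1,2]^3, I[2,2], I[3,3]^3.
μ_θ-semistable layers: μ^(1)=57; μ^(2)=-23; μ^(3)=-33

((0, 0, 3); (3, 3, 0); (0, 1, 0))


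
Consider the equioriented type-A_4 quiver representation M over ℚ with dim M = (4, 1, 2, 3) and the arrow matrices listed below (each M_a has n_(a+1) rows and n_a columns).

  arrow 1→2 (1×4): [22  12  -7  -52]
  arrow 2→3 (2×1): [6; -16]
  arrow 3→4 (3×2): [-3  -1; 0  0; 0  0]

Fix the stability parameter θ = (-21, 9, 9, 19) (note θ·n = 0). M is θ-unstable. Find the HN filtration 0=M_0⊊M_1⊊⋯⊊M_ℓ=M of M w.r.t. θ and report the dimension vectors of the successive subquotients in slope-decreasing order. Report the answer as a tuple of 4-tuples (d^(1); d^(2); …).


Barcode: M ≅ I[1,1]^3, I[1,4], I[3,3], I[4,4]^2. HN layers by μ_θ (3 steps, strictly decreasing):
  μ^(1)=19; μ^(2)=9; μ^(3)=-21

((0, 0, 0, 3); (0, 1, 2, 0); (4, 0, 0, 0))


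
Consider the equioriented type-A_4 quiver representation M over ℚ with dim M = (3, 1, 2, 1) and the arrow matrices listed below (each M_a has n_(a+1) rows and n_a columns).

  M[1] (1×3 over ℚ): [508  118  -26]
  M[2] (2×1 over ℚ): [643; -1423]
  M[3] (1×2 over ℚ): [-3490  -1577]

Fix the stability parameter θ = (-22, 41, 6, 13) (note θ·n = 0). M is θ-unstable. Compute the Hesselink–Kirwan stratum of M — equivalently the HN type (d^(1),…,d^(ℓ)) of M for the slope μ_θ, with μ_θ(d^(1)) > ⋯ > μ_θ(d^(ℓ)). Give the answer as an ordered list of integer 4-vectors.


Barcode: M ≅ I[1,1]^2, I[1,4], I[3,3]. HN layers by μ_θ (3 steps, strictly decreasing):
  μ^(1)=20; μ^(2)=6; μ^(3)=-22

((0, 1, 1, 1); (0, 0, 1, 0); (3, 0, 0, 0))


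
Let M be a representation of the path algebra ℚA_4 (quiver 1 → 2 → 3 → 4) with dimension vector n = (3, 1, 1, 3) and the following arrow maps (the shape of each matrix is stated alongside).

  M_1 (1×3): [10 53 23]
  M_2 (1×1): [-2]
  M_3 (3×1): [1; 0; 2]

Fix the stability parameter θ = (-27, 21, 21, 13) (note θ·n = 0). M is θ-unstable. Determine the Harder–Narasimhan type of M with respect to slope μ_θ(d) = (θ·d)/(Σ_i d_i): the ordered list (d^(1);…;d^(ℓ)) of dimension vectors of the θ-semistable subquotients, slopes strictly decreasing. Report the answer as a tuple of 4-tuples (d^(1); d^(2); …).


Interval decomposition of M: I[1,1]^2, I[1,4], I[4,4]^2.
HN type (ℓ=3): μ^(1)=55/3; μ^(2)=13; μ^(3)=-27

((0, 1, 1, 1); (0, 0, 0, 2); (3, 0, 0, 0))


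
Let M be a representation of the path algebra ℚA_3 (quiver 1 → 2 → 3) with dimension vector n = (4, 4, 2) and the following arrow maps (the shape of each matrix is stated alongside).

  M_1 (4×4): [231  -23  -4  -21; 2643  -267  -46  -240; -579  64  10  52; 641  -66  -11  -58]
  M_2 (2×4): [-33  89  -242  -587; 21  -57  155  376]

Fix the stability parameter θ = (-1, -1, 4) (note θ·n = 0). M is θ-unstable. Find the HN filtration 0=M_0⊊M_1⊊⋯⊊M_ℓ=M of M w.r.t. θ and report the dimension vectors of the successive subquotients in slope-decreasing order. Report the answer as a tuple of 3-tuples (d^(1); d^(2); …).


Via rank(M_{q-1}∘⋯∘M_p): M ≅ I[1,2]^2, I[1,3]^2.
μ_θ-semistable layers: μ^(1)=4; μ^(2)=-1

((0, 0, 2); (4, 4, 0))


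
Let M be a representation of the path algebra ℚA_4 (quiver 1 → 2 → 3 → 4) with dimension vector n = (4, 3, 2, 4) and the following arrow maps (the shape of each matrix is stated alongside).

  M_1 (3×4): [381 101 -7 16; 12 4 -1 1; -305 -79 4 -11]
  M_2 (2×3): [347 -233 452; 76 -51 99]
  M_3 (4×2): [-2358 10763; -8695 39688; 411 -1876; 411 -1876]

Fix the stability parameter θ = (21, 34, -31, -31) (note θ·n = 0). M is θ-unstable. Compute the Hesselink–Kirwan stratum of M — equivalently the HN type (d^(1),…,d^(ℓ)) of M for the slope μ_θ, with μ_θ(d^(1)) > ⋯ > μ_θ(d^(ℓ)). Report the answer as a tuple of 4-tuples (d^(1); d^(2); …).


Interval decomposition of M: I[1,1], I[1,2], I[1,4]^2, I[4,4]^2.
HN type (ℓ=4): μ^(1)=34; μ^(2)=21; μ^(3)=-7/4; μ^(4)=-31

((0, 1, 0, 0); (2, 0, 0, 0); (2, 2, 2, 2); (0, 0, 0, 2))


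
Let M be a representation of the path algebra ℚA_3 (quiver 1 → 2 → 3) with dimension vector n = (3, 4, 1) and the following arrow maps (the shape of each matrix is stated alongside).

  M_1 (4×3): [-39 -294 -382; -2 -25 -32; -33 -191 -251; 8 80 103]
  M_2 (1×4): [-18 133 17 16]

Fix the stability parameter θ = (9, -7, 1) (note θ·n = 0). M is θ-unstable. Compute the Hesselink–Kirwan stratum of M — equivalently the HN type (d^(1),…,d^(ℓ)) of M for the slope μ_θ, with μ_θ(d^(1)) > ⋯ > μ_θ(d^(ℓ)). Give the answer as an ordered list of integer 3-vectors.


Barcode: M ≅ I[1,2]^2, I[1,3], I[2,2]. HN layers by μ_θ (2 steps, strictly decreasing):
  μ^(1)=1; μ^(2)=-7

((3, 3, 1); (0, 1, 0))


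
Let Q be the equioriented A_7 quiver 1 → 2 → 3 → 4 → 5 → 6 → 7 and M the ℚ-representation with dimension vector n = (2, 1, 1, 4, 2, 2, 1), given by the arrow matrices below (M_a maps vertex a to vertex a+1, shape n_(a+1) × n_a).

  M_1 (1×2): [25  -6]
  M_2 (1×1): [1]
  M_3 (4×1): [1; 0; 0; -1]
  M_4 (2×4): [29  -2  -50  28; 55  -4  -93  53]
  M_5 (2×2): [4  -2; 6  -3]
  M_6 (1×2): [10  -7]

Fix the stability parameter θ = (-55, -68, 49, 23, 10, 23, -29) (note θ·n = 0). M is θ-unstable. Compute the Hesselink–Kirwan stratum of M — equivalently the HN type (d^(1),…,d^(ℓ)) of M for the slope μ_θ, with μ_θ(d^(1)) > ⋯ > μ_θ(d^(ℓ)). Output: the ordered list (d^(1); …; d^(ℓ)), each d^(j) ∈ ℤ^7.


Interval decomposition of M: I[1,1], I[1,5], I[4,4]^2, I[4,7], I[6,6].
HN type (ℓ=5): μ^(1)=82/3; μ^(2)=23; μ^(3)=27/4; μ^(4)=-55; μ^(5)=-123/2

((0, 0, 1, 1, 1, 0, 0); (0, 0, 0, 2, 0, 1, 0); (0, 0, 0, 1, 1, 1, 1); (1, 0, 0, 0, 0, 0, 0); (1, 1, 0, 0, 0, 0, 0))


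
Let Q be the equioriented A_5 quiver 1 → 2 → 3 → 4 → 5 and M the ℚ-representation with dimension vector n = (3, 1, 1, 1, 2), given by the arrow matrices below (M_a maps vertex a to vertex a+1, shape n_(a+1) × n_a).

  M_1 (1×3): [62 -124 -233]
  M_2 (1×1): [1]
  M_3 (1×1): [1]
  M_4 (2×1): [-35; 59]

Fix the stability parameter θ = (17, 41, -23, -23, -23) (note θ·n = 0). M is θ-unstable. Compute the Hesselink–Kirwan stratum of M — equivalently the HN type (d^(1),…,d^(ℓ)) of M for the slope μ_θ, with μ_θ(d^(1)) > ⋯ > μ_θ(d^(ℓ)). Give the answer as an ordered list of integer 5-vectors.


Interval decomposition of M: I[1,1]^2, I[1,5], I[5,5].
HN type (ℓ=3): μ^(1)=17; μ^(2)=-11/5; μ^(3)=-23

((2, 0, 0, 0, 0); (1, 1, 1, 1, 1); (0, 0, 0, 0, 1))


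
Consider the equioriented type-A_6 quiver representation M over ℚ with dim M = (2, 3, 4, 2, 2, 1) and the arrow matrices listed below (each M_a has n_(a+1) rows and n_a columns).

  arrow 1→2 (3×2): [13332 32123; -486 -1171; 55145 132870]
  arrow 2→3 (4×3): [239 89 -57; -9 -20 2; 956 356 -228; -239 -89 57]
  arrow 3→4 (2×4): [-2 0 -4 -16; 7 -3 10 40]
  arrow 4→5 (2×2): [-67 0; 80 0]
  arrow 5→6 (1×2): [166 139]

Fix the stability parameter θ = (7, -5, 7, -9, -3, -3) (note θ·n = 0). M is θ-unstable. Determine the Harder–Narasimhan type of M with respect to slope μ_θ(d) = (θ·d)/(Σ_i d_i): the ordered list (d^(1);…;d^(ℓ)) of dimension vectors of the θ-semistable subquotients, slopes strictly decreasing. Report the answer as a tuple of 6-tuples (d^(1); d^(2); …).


Interval decomposition of M: I[1,4], I[1,6], I[2,2], I[3,3]^2, I[5,5].
HN type (ℓ=5): μ^(1)=7; μ^(2)=0; μ^(3)=-1; μ^(4)=-3; μ^(5)=-5

((0, 0, 2, 0, 0, 0); (1, 1, 1, 1, 0, 0); (1, 1, 1, 1, 1, 1); (0, 0, 0, 0, 1, 0); (0, 1, 0, 0, 0, 0))


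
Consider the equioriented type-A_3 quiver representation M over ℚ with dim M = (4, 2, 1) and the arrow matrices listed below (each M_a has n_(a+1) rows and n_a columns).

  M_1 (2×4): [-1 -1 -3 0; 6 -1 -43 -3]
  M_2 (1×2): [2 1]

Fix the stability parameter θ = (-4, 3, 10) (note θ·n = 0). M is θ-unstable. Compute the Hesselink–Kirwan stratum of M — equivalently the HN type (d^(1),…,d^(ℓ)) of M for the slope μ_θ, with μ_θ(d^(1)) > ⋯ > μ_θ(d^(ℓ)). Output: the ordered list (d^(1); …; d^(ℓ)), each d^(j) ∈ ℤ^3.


Interval decomposition of M: I[1,1]^2, I[1,2], I[1,3].
HN type (ℓ=3): μ^(1)=10; μ^(2)=3; μ^(3)=-4

((0, 0, 1); (0, 2, 0); (4, 0, 0))


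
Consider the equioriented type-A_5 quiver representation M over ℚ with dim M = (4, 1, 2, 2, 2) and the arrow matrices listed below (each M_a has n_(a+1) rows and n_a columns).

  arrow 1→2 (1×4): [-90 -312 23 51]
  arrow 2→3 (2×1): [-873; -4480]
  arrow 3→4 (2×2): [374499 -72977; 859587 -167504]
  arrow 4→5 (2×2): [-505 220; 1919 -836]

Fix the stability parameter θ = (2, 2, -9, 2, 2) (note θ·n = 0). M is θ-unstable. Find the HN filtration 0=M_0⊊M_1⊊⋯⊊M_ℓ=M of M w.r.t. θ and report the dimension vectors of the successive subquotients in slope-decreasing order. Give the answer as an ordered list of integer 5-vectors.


Via rank(M_{q-1}∘⋯∘M_p): M ≅ I[1,1]^3, I[1,5], I[3,4], I[5,5].
μ_θ-semistable layers: μ^(1)=2; μ^(2)=-5/3; μ^(3)=-9

((3, 0, 0, 2, 2); (1, 1, 1, 0, 0); (0, 0, 1, 0, 0))


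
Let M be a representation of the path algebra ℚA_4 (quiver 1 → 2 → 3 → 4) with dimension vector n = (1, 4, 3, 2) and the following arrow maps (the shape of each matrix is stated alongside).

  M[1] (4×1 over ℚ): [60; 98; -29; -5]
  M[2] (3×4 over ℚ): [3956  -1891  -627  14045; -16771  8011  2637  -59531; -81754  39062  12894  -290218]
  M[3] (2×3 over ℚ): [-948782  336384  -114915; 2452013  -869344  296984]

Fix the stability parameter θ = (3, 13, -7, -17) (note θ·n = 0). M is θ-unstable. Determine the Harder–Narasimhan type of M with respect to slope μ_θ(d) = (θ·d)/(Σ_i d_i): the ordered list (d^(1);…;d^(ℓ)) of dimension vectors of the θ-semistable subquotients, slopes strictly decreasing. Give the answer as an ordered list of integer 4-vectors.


Via rank(M_{q-1}∘⋯∘M_p): M ≅ I[1,2], I[2,3], I[2,4]^2.
μ_θ-semistable layers: μ^(1)=13; μ^(2)=3; μ^(3)=-11/3

((0, 1, 0, 0); (1, 1, 1, 0); (0, 2, 2, 2))


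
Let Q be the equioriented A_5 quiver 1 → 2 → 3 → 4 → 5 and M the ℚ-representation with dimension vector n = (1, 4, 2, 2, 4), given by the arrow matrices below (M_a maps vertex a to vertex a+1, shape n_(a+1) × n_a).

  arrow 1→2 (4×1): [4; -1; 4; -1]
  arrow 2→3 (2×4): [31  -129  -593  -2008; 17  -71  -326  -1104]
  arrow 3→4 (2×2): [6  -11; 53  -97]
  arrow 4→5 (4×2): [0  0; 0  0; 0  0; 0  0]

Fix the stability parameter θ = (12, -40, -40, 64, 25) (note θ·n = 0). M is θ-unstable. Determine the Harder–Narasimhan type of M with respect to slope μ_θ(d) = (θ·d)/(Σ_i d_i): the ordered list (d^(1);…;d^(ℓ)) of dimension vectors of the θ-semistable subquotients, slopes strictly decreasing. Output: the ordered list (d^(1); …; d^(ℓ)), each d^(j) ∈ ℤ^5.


Barcode: M ≅ I[1,4], I[2,2]^2, I[2,4], I[5,5]^4. HN layers by μ_θ (4 steps, strictly decreasing):
  μ^(1)=64; μ^(2)=25; μ^(3)=-68/3; μ^(4)=-40

((0, 0, 0, 2, 0); (0, 0, 0, 0, 4); (1, 1, 1, 0, 0); (0, 3, 1, 0, 0))


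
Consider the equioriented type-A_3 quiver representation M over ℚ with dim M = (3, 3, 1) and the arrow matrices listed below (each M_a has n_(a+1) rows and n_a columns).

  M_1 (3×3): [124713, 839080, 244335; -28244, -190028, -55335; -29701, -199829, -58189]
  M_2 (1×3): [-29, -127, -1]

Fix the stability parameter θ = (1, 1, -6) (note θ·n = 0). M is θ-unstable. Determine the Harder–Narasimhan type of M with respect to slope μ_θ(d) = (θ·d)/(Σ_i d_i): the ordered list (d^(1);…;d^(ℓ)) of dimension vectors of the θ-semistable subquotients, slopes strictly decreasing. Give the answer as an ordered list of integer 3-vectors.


Barcode: M ≅ I[1,2]^2, I[1,3]. HN layers by μ_θ (2 steps, strictly decreasing):
  μ^(1)=1; μ^(2)=-4/3

((2, 2, 0); (1, 1, 1))


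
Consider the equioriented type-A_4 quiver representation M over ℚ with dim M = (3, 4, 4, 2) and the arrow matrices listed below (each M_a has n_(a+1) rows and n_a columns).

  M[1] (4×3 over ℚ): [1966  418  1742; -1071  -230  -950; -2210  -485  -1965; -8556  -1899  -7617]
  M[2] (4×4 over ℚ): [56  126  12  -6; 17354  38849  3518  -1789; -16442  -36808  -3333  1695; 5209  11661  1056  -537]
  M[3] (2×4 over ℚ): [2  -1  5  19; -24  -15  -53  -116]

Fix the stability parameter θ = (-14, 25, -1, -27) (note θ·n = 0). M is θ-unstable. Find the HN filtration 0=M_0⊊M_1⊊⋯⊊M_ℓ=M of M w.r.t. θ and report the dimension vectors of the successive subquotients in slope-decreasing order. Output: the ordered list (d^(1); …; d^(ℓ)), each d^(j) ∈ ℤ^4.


Via rank(M_{q-1}∘⋯∘M_p): M ≅ I[1,3], I[1,4]^2, I[2,2], I[3,3].
μ_θ-semistable layers: μ^(1)=25; μ^(2)=12; μ^(3)=-1; μ^(4)=-14

((0, 1, 0, 0); (0, 1, 1, 0); (0, 2, 3, 2); (3, 0, 0, 0))


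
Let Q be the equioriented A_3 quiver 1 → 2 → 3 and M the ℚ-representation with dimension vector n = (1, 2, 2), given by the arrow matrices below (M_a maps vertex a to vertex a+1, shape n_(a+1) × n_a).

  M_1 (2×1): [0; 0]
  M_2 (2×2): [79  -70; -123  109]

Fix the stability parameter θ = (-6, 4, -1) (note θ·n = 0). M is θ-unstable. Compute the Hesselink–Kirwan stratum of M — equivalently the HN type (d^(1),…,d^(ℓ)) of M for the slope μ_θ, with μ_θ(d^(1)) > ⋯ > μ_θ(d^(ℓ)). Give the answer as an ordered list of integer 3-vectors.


Via rank(M_{q-1}∘⋯∘M_p): M ≅ I[1,1], I[2,3]^2.
μ_θ-semistable layers: μ^(1)=3/2; μ^(2)=-6

((0, 2, 2); (1, 0, 0))


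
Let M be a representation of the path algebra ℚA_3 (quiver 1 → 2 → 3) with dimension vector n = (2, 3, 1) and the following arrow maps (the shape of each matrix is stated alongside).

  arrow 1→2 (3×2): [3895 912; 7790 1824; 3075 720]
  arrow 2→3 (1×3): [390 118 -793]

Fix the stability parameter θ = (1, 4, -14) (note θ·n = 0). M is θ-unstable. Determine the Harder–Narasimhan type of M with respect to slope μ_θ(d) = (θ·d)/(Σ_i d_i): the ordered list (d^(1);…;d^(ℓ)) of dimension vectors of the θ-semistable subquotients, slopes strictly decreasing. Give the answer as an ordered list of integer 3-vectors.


Interval decomposition of M: I[1,1], I[1,3], I[2,2]^2.
HN type (ℓ=3): μ^(1)=4; μ^(2)=1; μ^(3)=-3

((0, 2, 0); (1, 0, 0); (1, 1, 1))


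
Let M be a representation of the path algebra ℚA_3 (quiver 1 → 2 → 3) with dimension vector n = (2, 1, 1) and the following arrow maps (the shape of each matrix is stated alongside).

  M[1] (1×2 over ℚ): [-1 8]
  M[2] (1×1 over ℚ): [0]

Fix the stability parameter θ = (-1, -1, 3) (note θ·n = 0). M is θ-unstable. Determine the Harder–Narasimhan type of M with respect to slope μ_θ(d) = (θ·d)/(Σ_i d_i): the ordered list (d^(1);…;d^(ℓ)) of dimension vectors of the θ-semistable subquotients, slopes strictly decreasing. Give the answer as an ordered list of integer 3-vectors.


Interval decomposition of M: I[1,1], I[1,2], I[3,3].
HN type (ℓ=2): μ^(1)=3; μ^(2)=-1

((0, 0, 1); (2, 1, 0))


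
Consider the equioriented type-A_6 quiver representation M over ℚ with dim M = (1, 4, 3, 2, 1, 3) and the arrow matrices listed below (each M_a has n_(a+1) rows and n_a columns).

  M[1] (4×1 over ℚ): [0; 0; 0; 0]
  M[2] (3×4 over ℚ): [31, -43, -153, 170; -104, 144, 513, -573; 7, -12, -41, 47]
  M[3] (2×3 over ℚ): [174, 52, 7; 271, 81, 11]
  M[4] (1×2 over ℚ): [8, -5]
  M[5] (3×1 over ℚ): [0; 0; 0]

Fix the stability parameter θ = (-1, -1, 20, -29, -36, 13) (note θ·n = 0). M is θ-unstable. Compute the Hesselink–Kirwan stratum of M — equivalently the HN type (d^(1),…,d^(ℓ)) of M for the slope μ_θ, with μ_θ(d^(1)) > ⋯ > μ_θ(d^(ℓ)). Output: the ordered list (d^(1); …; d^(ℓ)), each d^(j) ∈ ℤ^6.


Via rank(M_{q-1}∘⋯∘M_p): M ≅ I[1,1], I[2,2], I[2,3], I[2,4], I[2,5], I[6,6]^3.
μ_θ-semistable layers: μ^(1)=20; μ^(2)=13; μ^(3)=-1; μ^(4)=-10/3; μ^(5)=-23/2

((0, 0, 1, 0, 0, 0); (0, 0, 0, 0, 0, 3); (1, 2, 0, 0, 0, 0); (0, 1, 1, 1, 0, 0); (0, 1, 1, 1, 1, 0))


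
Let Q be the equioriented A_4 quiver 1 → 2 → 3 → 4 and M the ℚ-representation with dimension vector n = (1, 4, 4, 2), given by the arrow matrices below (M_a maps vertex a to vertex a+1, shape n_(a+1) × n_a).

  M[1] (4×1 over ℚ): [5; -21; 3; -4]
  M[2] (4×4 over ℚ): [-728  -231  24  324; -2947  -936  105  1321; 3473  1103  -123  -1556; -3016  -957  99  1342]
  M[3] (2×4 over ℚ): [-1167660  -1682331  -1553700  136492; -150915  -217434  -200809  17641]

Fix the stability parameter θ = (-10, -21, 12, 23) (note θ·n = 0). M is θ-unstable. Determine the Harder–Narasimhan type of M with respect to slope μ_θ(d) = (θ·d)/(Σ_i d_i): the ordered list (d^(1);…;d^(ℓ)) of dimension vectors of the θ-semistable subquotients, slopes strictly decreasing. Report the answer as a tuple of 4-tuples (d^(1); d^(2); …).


Interval decomposition of M: I[1,3], I[2,3], I[2,4]^2.
HN type (ℓ=4): μ^(1)=23; μ^(2)=12; μ^(3)=-31/2; μ^(4)=-21

((0, 0, 0, 2); (0, 0, 4, 0); (1, 1, 0, 0); (0, 3, 0, 0))


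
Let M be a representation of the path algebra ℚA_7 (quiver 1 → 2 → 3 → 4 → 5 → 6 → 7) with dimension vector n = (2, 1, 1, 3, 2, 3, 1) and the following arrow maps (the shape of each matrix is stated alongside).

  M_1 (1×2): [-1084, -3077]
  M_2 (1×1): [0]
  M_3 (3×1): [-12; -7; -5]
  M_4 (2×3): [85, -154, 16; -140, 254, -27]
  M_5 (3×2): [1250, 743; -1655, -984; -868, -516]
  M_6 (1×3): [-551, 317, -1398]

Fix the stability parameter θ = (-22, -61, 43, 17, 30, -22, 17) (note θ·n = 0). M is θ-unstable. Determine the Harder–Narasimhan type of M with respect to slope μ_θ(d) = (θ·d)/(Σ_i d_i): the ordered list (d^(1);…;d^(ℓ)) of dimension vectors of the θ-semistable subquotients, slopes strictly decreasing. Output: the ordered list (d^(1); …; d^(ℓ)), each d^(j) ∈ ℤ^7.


Interval decomposition of M: I[1,1], I[1,2], I[3,7], I[4,4], I[4,6], I[6,6].
HN type (ℓ=4): μ^(1)=17; μ^(2)=25/3; μ^(3)=-22; μ^(4)=-83/2

((0, 0, 1, 2, 1, 1, 1); (0, 0, 0, 1, 1, 1, 0); (1, 0, 0, 0, 0, 1, 0); (1, 1, 0, 0, 0, 0, 0))


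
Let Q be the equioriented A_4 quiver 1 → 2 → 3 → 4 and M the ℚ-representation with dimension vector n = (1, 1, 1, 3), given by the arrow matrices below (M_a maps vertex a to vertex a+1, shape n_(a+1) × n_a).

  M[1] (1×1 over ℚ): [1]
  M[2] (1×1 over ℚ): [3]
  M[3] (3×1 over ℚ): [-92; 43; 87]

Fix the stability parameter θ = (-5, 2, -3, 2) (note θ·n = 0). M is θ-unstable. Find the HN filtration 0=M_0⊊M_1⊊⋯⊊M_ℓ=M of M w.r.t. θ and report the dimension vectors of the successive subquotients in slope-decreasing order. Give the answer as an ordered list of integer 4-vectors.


Via rank(M_{q-1}∘⋯∘M_p): M ≅ I[1,4], I[4,4]^2.
μ_θ-semistable layers: μ^(1)=2; μ^(2)=-1/2; μ^(3)=-5

((0, 0, 0, 3); (0, 1, 1, 0); (1, 0, 0, 0))


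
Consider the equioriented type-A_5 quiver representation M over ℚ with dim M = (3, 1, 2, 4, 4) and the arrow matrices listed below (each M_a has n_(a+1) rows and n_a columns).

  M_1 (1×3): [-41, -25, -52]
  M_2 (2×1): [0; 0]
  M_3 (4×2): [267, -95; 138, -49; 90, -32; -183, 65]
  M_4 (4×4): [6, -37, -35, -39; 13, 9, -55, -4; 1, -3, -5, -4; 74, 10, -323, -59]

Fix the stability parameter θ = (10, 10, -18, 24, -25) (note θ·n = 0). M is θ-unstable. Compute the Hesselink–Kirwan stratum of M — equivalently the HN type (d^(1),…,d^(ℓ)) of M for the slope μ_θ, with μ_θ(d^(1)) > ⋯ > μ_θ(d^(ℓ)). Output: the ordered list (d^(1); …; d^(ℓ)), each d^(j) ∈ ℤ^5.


Via rank(M_{q-1}∘⋯∘M_p): M ≅ I[1,1]^2, I[1,2], I[3,5]^2, I[4,5]^2.
μ_θ-semistable layers: μ^(1)=10; μ^(2)=-1/2; μ^(3)=-18

((3, 1, 0, 0, 0); (0, 0, 0, 4, 4); (0, 0, 2, 0, 0))


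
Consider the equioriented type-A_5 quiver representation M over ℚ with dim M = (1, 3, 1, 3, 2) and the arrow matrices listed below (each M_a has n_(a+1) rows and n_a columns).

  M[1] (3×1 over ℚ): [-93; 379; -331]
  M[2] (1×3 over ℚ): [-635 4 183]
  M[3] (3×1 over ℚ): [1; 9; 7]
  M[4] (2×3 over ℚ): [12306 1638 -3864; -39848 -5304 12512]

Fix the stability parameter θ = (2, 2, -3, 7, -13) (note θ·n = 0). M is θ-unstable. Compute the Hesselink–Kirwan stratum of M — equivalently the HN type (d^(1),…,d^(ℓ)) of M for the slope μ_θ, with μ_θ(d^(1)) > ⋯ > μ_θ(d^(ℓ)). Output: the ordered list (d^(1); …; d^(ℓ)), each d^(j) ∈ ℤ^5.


Via rank(M_{q-1}∘⋯∘M_p): M ≅ I[1,4], I[2,2]^2, I[4,4], I[4,5], I[5,5].
μ_θ-semistable layers: μ^(1)=7; μ^(2)=2; μ^(3)=1/3; μ^(4)=-3; μ^(5)=-13

((0, 0, 0, 2, 0); (0, 2, 0, 0, 0); (1, 1, 1, 0, 0); (0, 0, 0, 1, 1); (0, 0, 0, 0, 1))


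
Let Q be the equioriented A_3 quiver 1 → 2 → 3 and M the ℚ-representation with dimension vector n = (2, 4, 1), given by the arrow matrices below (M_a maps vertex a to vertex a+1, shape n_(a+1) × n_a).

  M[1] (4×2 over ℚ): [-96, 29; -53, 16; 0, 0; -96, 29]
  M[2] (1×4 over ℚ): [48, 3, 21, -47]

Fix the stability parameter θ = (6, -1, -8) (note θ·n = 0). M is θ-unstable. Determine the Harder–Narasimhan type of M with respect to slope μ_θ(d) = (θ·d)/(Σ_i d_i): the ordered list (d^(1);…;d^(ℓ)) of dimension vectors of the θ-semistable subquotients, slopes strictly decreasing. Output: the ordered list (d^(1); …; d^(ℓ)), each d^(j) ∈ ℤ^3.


Via rank(M_{q-1}∘⋯∘M_p): M ≅ I[1,2], I[1,3], I[2,2]^2.
μ_θ-semistable layers: μ^(1)=5/2; μ^(2)=-1

((1, 1, 0); (1, 3, 1))


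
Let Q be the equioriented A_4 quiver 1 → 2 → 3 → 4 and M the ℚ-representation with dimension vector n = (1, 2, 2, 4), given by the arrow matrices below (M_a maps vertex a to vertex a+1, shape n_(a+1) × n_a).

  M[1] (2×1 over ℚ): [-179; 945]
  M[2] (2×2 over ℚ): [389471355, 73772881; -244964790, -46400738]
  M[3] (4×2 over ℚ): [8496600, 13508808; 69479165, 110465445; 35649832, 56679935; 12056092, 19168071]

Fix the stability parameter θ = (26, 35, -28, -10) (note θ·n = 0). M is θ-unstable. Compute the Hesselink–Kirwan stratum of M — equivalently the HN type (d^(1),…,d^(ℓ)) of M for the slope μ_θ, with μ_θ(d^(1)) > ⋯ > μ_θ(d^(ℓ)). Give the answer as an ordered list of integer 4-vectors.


Via rank(M_{q-1}∘⋯∘M_p): M ≅ I[1,2], I[2,4], I[3,4], I[4,4]^2.
μ_θ-semistable layers: μ^(1)=35; μ^(2)=26; μ^(3)=-1; μ^(4)=-10; μ^(5)=-28

((0, 1, 0, 0); (1, 0, 0, 0); (0, 1, 1, 1); (0, 0, 0, 3); (0, 0, 1, 0))


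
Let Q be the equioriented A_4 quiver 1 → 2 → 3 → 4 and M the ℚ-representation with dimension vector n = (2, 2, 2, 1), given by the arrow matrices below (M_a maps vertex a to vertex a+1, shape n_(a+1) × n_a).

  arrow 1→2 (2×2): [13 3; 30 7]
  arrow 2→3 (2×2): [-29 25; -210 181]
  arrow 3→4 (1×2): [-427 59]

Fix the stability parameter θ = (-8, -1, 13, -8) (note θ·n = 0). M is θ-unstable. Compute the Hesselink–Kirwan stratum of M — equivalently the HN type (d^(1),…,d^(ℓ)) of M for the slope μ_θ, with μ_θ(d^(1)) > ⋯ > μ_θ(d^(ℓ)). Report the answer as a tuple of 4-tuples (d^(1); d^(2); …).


Interval decomposition of M: I[1,3], I[1,4].
HN type (ℓ=4): μ^(1)=13; μ^(2)=5/2; μ^(3)=-1; μ^(4)=-8

((0, 0, 1, 0); (0, 0, 1, 1); (0, 2, 0, 0); (2, 0, 0, 0))


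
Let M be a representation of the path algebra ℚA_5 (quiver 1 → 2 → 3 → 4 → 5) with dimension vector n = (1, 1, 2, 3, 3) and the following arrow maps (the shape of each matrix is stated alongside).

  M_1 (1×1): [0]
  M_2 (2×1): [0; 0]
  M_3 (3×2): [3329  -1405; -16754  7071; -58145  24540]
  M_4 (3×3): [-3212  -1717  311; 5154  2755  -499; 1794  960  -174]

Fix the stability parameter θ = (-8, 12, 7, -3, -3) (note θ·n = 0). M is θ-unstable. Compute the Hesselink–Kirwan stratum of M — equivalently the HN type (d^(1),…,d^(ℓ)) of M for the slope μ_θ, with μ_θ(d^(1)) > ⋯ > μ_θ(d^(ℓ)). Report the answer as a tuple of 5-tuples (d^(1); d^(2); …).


Barcode: M ≅ I[1,1], I[2,2], I[3,5]^2, I[4,4], I[5,5]. HN layers by μ_θ (4 steps, strictly decreasing):
  μ^(1)=12; μ^(2)=1/3; μ^(3)=-3; μ^(4)=-8

((0, 1, 0, 0, 0); (0, 0, 2, 2, 2); (0, 0, 0, 1, 1); (1, 0, 0, 0, 0))


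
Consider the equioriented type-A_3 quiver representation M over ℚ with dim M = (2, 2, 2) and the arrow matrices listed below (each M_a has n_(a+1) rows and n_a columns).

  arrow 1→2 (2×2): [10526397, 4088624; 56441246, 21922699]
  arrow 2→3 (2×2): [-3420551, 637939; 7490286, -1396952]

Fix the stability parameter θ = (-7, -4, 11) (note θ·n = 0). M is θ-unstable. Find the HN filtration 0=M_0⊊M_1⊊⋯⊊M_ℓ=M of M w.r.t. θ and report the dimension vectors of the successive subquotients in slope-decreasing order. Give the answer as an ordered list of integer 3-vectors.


Interval decomposition of M: I[1,3]^2.
HN type (ℓ=3): μ^(1)=11; μ^(2)=-4; μ^(3)=-7

((0, 0, 2); (0, 2, 0); (2, 0, 0))


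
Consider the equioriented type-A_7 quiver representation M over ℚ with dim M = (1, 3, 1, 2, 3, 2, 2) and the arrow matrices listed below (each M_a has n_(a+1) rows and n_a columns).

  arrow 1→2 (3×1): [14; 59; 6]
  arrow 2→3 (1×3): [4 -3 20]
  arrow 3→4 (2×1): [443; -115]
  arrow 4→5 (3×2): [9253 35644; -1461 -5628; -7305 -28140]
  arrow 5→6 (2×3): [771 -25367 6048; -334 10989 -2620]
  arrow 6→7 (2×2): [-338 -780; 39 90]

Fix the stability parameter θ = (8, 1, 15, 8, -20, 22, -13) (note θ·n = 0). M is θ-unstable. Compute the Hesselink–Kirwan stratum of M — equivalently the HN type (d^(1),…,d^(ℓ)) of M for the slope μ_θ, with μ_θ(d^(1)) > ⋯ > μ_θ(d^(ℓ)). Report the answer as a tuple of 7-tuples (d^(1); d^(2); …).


Interval decomposition of M: I[1,6], I[2,2]^2, I[4,4], I[5,5], I[5,7], I[7,7].
HN type (ℓ=7): μ^(1)=22; μ^(2)=8; μ^(3)=9/2; μ^(4)=12/5; μ^(5)=1; μ^(6)=-13; μ^(7)=-20

((0, 0, 0, 0, 0, 1, 0); (0, 0, 0, 1, 0, 0, 0); (0, 0, 0, 0, 0, 1, 1); (1, 1, 1, 1, 1, 0, 0); (0, 2, 0, 0, 0, 0, 0); (0, 0, 0, 0, 0, 0, 1); (0, 0, 0, 0, 2, 0, 0))


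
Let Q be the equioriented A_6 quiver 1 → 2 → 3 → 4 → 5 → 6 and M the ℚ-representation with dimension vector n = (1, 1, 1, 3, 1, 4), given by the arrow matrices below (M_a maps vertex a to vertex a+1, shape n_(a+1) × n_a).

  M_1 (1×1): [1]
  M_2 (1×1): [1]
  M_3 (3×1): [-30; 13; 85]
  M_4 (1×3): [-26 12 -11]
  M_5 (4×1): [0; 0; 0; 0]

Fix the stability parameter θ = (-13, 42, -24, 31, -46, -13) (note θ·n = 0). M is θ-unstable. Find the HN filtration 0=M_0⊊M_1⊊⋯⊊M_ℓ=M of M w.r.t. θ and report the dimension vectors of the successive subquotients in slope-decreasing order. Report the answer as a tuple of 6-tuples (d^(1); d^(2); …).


Barcode: M ≅ I[1,5], I[4,4]^2, I[6,6]^4. HN layers by μ_θ (3 steps, strictly decreasing):
  μ^(1)=31; μ^(2)=3/4; μ^(3)=-13

((0, 0, 0, 2, 0, 0); (0, 1, 1, 1, 1, 0); (1, 0, 0, 0, 0, 4))


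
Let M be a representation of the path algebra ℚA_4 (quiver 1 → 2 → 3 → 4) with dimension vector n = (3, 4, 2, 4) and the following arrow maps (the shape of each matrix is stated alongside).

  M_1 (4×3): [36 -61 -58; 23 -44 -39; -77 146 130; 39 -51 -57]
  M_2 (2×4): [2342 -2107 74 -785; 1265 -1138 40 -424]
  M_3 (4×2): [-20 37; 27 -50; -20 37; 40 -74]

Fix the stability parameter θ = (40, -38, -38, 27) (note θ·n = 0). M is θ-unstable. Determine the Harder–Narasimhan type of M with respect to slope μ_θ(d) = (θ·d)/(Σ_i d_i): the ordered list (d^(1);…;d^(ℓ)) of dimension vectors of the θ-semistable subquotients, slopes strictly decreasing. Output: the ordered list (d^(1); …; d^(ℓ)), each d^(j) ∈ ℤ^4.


Interval decomposition of M: I[1,2], I[1,4]^2, I[2,2], I[4,4]^2.
HN type (ℓ=4): μ^(1)=27; μ^(2)=1; μ^(3)=-12; μ^(4)=-38

((0, 0, 0, 4); (1, 1, 0, 0); (2, 2, 2, 0); (0, 1, 0, 0))
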